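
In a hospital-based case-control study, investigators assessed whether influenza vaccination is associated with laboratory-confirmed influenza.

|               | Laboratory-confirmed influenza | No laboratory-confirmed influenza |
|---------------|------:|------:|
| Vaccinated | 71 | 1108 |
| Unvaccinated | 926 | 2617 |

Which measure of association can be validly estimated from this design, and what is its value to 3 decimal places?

0.181

Cells: a = 71, b = 1108, c = 926, d = 2617.
This is a hospital-based case-control study: participants were sampled on outcome status, so risks in the source population cannot be estimated directly — relative risk is not valid here. The odds ratio is the appropriate measure.
OR = (a·d)/(b·c) = (71 × 2617) / (1108 × 926) = 185807 / 1026008 = 0.18110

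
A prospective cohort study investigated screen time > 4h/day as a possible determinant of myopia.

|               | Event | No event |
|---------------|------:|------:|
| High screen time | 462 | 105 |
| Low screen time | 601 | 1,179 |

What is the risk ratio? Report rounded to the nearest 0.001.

Cells: a = 462, b = 105, c = 601, d = 1179.
Risk in exposed = 462/567 = 0.81481; risk in unexposed = 601/1780 = 0.33764.
RR = 0.81481 / 0.33764 = 2.41326
The risk among the exposed is 2.41 times that among the unexposed.

2.413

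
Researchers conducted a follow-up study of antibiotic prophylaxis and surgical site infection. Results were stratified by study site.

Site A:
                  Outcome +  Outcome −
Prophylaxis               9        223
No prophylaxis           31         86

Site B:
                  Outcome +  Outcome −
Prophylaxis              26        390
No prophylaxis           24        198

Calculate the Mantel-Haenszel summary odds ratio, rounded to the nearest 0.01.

0.30

OR_MH = Σ(aᵢdᵢ/nᵢ) / Σ(bᵢcᵢ/nᵢ), where nᵢ is the stratum total.
Stratum 1 (Site A): n = 349; a·d/n = 9·86/349 = 2.2178; b·c/n = 223·31/349 = 19.8080
Stratum 2 (Site B): n = 638; a·d/n = 26·198/638 = 8.0690; b·c/n = 390·24/638 = 14.6708
OR_MH = (2.2178 + 8.0690) / (19.8080 + 14.6708) = 10.2867 / 34.4789 = 0.29835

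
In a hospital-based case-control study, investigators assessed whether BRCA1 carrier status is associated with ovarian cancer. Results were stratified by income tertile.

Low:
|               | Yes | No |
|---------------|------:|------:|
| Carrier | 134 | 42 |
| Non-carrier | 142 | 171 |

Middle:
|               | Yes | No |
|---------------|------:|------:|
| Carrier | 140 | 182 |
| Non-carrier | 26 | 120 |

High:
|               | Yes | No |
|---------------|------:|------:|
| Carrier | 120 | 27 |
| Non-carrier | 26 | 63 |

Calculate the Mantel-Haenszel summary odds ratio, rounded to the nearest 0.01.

OR_MH = Σ(aᵢdᵢ/nᵢ) / Σ(bᵢcᵢ/nᵢ), where nᵢ is the stratum total.
Stratum 1 (Low): n = 489; a·d/n = 134·171/489 = 46.8589; b·c/n = 42·142/489 = 12.1963
Stratum 2 (Middle): n = 468; a·d/n = 140·120/468 = 35.8974; b·c/n = 182·26/468 = 10.1111
Stratum 3 (High): n = 236; a·d/n = 120·63/236 = 32.0339; b·c/n = 27·26/236 = 2.9746
OR_MH = (46.8589 + 35.8974 + 32.0339) / (12.1963 + 10.1111 + 2.9746) = 114.7902 / 25.2820 = 4.54039

4.54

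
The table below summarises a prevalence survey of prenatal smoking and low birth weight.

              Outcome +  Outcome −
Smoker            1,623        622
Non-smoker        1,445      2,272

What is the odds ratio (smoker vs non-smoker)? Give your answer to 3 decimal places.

Cells: a = 1623, b = 622, c = 1445, d = 2272.
OR = (a·d)/(b·c) = (1623 × 2272) / (622 × 1445) = 3687456 / 898790 = 4.10269
The odds of low birth weight are about 4.10 times as high in the smoker group.

4.103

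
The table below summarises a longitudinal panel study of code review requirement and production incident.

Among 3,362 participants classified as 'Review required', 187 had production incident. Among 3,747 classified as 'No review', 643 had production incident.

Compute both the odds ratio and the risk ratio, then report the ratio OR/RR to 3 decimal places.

From the description: a = 187, b = 3175, c = 643, d = 3104.
OR = (187·3104)/(3175·643) = 580448/2041525 = 0.28432
Risk in exposed = 187/3362 = 0.05562; risk in unexposed = 643/3747 = 0.17160; RR = 0.32413
OR/RR = 0.28432 / 0.32413 = 0.87719
The outcome is not rare, so the OR lies further from 1 than the RR.

0.877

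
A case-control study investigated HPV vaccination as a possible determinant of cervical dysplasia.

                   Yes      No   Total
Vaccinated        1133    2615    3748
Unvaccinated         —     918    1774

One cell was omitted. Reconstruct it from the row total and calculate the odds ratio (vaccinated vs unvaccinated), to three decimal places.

0.465

The missing cell is in the unexposed row: 1774 − 918 = 856.
So a = 1133, b = 2615, c = 856, d = 918.
OR = (a·d)/(b·c) = (1133 × 918) / (2615 × 856) = 1040094 / 2238440 = 0.46465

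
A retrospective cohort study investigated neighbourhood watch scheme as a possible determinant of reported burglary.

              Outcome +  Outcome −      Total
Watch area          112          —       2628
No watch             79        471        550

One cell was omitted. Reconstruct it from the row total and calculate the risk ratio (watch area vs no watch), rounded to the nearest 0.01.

0.30

The missing cell is in the exposed row: 2628 − 112 = 2516.
So a = 112, b = 2516, c = 79, d = 471.
RR = [a/(a+b)] / [c/(c+d)] = (112/2628) / (79/550) = 0.04262/0.14364 = 0.29671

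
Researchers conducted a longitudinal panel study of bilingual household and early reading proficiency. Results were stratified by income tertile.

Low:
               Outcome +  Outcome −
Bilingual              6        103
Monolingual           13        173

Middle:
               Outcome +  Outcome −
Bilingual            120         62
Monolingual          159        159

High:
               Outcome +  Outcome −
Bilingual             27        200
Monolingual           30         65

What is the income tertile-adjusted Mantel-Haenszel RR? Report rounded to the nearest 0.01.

RR_MH = Σ(aᵢ·n₀ᵢ/nᵢ) / Σ(cᵢ·n₁ᵢ/nᵢ), with n₁ᵢ = aᵢ+bᵢ (exposed), n₀ᵢ = cᵢ+dᵢ (unexposed), nᵢ = n₁ᵢ+n₀ᵢ.
Stratum 1 (Low): n₁ = 109, n₀ = 186, n = 295; a·n₀/n = 6·186/295 = 3.7831; c·n₁/n = 13·109/295 = 4.8034
Stratum 2 (Middle): n₁ = 182, n₀ = 318, n = 500; a·n₀/n = 120·318/500 = 76.3200; c·n₁/n = 159·182/500 = 57.8760
Stratum 3 (High): n₁ = 227, n₀ = 95, n = 322; a·n₀/n = 27·95/322 = 7.9658; c·n₁/n = 30·227/322 = 21.1491
RR_MH = (3.7831 + 76.3200 + 7.9658) / (4.8034 + 57.8760 + 21.1491) = 88.0689 / 83.8285 = 1.05058

1.05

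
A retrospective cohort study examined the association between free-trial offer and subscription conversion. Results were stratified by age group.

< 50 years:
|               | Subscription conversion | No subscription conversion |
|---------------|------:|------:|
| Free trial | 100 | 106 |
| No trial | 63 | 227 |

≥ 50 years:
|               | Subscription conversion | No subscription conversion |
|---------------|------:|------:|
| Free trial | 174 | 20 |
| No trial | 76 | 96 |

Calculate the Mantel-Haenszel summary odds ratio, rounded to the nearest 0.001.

OR_MH = Σ(aᵢdᵢ/nᵢ) / Σ(bᵢcᵢ/nᵢ), where nᵢ is the stratum total.
Stratum 1 (< 50 years): n = 496; a·d/n = 100·227/496 = 45.7661; b·c/n = 106·63/496 = 13.4637
Stratum 2 (≥ 50 years): n = 366; a·d/n = 174·96/366 = 45.6393; b·c/n = 20·76/366 = 4.1530
OR_MH = (45.7661 + 45.6393) / (13.4637 + 4.1530) = 91.4055 / 17.6167 = 5.18857

5.189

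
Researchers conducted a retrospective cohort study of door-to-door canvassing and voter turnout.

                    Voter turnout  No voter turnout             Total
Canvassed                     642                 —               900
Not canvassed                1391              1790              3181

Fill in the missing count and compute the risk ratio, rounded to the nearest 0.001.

The missing cell is in the exposed row: 900 − 642 = 258.
So a = 642, b = 258, c = 1391, d = 1790.
RR = [a/(a+b)] / [c/(c+d)] = (642/900) / (1391/3181) = 0.71333/0.43728 = 1.63128

1.631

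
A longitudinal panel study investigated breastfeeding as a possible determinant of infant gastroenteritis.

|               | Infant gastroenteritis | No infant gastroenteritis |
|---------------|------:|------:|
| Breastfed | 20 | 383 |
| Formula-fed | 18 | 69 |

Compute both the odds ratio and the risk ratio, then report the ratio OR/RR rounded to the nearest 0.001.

Cells: a = 20, b = 383, c = 18, d = 69.
OR = (20·69)/(383·18) = 1380/6894 = 0.20017
Risk in exposed = 20/403 = 0.04963; risk in unexposed = 18/87 = 0.20690; RR = 0.23987
OR/RR = 0.20017 / 0.23987 = 0.83452
The outcome is not rare, so the OR lies further from 1 than the RR.

0.835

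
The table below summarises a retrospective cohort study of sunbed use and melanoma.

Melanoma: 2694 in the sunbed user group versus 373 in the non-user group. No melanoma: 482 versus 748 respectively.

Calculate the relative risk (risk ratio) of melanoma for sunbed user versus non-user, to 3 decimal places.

2.549

From the description: a = 2694, b = 482, c = 373, d = 748.
Risk in exposed = 2694/3176 = 0.84824; risk in unexposed = 373/1121 = 0.33274.
RR = 0.84824 / 0.33274 = 2.54926
The risk among the exposed is 2.55 times that among the unexposed.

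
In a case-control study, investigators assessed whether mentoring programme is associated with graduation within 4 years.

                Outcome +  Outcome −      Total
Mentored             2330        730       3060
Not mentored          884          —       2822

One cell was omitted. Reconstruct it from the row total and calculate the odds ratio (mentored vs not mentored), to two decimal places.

The missing cell is in the unexposed row: 2822 − 884 = 1938.
So a = 2330, b = 730, c = 884, d = 1938.
OR = (a·d)/(b·c) = (2330 × 1938) / (730 × 884) = 4515540 / 645320 = 6.99737

7.00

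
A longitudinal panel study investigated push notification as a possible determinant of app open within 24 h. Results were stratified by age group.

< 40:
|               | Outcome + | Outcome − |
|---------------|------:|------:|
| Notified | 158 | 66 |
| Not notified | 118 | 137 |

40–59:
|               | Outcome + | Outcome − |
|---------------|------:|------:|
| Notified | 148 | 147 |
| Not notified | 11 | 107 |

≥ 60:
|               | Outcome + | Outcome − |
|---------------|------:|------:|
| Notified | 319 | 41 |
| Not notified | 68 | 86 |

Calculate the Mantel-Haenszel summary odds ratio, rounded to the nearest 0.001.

5.348

OR_MH = Σ(aᵢdᵢ/nᵢ) / Σ(bᵢcᵢ/nᵢ), where nᵢ is the stratum total.
Stratum 1 (< 40): n = 479; a·d/n = 158·137/479 = 45.1900; b·c/n = 66·118/479 = 16.2589
Stratum 2 (40–59): n = 413; a·d/n = 148·107/413 = 38.3438; b·c/n = 147·11/413 = 3.9153
Stratum 3 (≥ 60): n = 514; a·d/n = 319·86/514 = 53.3735; b·c/n = 41·68/514 = 5.4241
OR_MH = (45.1900 + 38.3438 + 53.3735) / (16.2589 + 3.9153 + 5.4241) = 136.9073 / 25.5983 = 5.34831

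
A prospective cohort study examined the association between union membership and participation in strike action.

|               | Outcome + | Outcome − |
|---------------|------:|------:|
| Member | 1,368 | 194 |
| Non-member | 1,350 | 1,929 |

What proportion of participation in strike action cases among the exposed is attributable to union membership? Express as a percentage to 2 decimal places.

52.99

Cells: a = 1368, b = 194, c = 1350, d = 1929.
Risk in exposed = 1368/1562 = 0.87580; risk in unexposed = 1350/3279 = 0.41171.
RR = 0.87580/0.41171 = 2.12722
AR% = (RR − 1)/RR × 100 = (2.12722 − 1)/2.12722 × 100 = 52.9903%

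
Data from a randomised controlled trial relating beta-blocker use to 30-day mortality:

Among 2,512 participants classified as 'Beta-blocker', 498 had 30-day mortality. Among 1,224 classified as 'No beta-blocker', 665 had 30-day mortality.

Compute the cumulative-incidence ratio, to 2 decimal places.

From the description: a = 498, b = 2014, c = 665, d = 559.
Risk in exposed = 498/2512 = 0.19825; risk in unexposed = 665/1224 = 0.54330.
RR = 0.19825 / 0.54330 = 0.36490
The risk is 64% lower among the exposed than among the unexposed.

0.36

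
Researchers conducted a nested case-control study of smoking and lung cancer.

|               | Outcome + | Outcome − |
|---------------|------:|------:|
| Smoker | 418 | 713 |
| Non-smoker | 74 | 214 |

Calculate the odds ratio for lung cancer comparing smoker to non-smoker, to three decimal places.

1.695

Cells: a = 418, b = 713, c = 74, d = 214.
OR = (a·d)/(b·c) = (418 × 214) / (713 × 74) = 89452 / 52762 = 1.69539
The odds of lung cancer are about 1.70 times as high in the smoker group.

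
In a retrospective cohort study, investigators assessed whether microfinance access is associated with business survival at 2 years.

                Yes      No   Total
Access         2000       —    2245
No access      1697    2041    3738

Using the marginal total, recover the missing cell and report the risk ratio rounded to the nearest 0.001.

The missing cell is in the exposed row: 2245 − 2000 = 245.
So a = 2000, b = 245, c = 1697, d = 2041.
RR = [a/(a+b)] / [c/(c+d)] = (2000/2245) / (1697/3738) = 0.89087/0.45399 = 1.96233

1.962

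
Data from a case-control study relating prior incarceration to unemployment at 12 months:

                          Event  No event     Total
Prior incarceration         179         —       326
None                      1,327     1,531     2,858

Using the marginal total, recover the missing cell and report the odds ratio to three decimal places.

1.405

The missing cell is in the exposed row: 326 − 179 = 147.
So a = 179, b = 147, c = 1327, d = 1531.
OR = (a·d)/(b·c) = (179 × 1531) / (147 × 1327) = 274049 / 195069 = 1.40488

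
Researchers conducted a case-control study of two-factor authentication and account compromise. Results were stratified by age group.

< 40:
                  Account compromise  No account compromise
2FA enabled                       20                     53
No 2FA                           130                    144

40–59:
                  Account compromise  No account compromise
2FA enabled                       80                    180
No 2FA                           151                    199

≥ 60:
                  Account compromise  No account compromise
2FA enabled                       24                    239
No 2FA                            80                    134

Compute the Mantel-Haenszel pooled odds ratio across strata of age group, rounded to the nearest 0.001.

0.394

OR_MH = Σ(aᵢdᵢ/nᵢ) / Σ(bᵢcᵢ/nᵢ), where nᵢ is the stratum total.
Stratum 1 (< 40): n = 347; a·d/n = 20·144/347 = 8.2997; b·c/n = 53·130/347 = 19.8559
Stratum 2 (40–59): n = 610; a·d/n = 80·199/610 = 26.0984; b·c/n = 180·151/610 = 44.5574
Stratum 3 (≥ 60): n = 477; a·d/n = 24·134/477 = 6.7421; b·c/n = 239·80/477 = 40.0839
OR_MH = (8.2997 + 26.0984 + 6.7421) / (19.8559 + 44.5574 + 40.0839) = 41.1402 / 104.4971 = 0.39370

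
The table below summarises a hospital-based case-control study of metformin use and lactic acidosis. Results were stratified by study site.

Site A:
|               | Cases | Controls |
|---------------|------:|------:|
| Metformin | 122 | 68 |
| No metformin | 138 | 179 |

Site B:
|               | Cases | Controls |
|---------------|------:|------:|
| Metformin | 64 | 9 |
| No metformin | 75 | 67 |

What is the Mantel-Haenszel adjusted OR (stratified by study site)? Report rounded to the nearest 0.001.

2.911

OR_MH = Σ(aᵢdᵢ/nᵢ) / Σ(bᵢcᵢ/nᵢ), where nᵢ is the stratum total.
Stratum 1 (Site A): n = 507; a·d/n = 122·179/507 = 43.0730; b·c/n = 68·138/507 = 18.5089
Stratum 2 (Site B): n = 215; a·d/n = 64·67/215 = 19.9442; b·c/n = 9·75/215 = 3.1395
OR_MH = (43.0730 + 19.9442) / (18.5089 + 3.1395) = 63.0172 / 21.6484 = 2.91094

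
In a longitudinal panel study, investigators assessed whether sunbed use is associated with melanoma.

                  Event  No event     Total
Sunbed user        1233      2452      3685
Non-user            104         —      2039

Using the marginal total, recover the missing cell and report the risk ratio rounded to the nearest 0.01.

6.56

The missing cell is in the unexposed row: 2039 − 104 = 1935.
So a = 1233, b = 2452, c = 104, d = 1935.
RR = [a/(a+b)] / [c/(c+d)] = (1233/3685) / (104/2039) = 0.33460/0.05101 = 6.56009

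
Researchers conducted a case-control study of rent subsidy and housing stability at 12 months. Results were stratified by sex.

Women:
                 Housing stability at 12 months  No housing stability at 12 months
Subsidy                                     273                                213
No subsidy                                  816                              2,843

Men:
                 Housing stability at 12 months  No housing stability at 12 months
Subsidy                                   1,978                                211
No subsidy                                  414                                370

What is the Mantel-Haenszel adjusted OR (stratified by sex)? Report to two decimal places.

OR_MH = Σ(aᵢdᵢ/nᵢ) / Σ(bᵢcᵢ/nᵢ), where nᵢ is the stratum total.
Stratum 1 (Women): n = 4145; a·d/n = 273·2843/4145 = 187.2470; b·c/n = 213·816/4145 = 41.9320
Stratum 2 (Men): n = 2973; a·d/n = 1978·370/2973 = 246.1689; b·c/n = 211·414/2973 = 29.3824
OR_MH = (187.2470 + 246.1689) / (41.9320 + 29.3824) = 433.4159 / 71.3144 = 6.07754

6.08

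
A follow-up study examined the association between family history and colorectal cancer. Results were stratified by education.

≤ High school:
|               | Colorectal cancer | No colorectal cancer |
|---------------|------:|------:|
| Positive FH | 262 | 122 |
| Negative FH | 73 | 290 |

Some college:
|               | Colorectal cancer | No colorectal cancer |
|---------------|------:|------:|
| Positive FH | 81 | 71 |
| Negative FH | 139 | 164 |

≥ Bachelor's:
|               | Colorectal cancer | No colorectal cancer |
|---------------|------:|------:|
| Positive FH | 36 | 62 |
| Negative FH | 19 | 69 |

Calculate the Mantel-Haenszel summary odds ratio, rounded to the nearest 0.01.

OR_MH = Σ(aᵢdᵢ/nᵢ) / Σ(bᵢcᵢ/nᵢ), where nᵢ is the stratum total.
Stratum 1 (≤ High school): n = 747; a·d/n = 262·290/747 = 101.7135; b·c/n = 122·73/747 = 11.9224
Stratum 2 (Some college): n = 455; a·d/n = 81·164/455 = 29.1956; b·c/n = 71·139/455 = 21.6901
Stratum 3 (≥ Bachelor's): n = 186; a·d/n = 36·69/186 = 13.3548; b·c/n = 62·19/186 = 6.3333
OR_MH = (101.7135 + 29.1956 + 13.3548) / (11.9224 + 21.6901 + 6.3333) = 144.2640 / 39.9458 = 3.61149

3.61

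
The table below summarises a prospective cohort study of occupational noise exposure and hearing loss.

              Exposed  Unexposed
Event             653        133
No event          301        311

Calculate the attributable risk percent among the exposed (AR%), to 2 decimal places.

56.24

Reading the table with exposure as columns: a = 653 (Exposed, case), b = 301 (Exposed, non-case), c = 133 (Unexposed, case), d = 311.
Risk in exposed = 653/954 = 0.68449; risk in unexposed = 133/444 = 0.29955.
RR = 0.68449/0.29955 = 2.28505
AR% = (RR − 1)/RR × 100 = (2.28505 − 1)/2.28505 × 100 = 56.2373%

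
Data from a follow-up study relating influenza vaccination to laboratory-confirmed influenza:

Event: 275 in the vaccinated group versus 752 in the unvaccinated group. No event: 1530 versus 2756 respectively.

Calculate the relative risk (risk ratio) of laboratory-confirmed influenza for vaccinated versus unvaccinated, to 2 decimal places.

0.71

From the description: a = 275, b = 1530, c = 752, d = 2756.
Risk in exposed = 275/1805 = 0.15235; risk in unexposed = 752/3508 = 0.21437.
RR = 0.15235 / 0.21437 = 0.71072
The risk is 29% lower among the exposed than among the unexposed.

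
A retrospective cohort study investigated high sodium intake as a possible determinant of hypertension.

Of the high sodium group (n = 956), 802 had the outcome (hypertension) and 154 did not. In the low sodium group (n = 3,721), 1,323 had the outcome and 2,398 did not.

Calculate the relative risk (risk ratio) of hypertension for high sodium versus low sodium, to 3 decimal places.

2.359

From the description: a = 802, b = 154, c = 1323, d = 2398.
Risk in exposed = 802/956 = 0.83891; risk in unexposed = 1323/3721 = 0.35555.
RR = 0.83891 / 0.35555 = 2.35948
The risk among the exposed is 2.36 times that among the unexposed.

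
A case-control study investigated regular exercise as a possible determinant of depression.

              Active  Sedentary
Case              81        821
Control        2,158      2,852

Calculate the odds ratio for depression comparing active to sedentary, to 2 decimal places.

0.13

Reading the table with exposure as columns: a = 81 (Active, case), b = 2158 (Active, non-case), c = 821 (Sedentary, case), d = 2852.
OR = (a·d)/(b·c) = (81 × 2852) / (2158 × 821) = 231012 / 1771718 = 0.13039
Exposure is associated with lower odds of depression (OR = 0.13 < 1).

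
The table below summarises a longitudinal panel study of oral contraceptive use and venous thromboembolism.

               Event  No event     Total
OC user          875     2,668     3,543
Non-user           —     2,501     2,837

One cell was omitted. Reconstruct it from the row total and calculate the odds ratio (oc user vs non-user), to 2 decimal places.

The missing cell is in the unexposed row: 2837 − 2501 = 336.
So a = 875, b = 2668, c = 336, d = 2501.
OR = (a·d)/(b·c) = (875 × 2501) / (2668 × 336) = 2188375 / 896448 = 2.44116

2.44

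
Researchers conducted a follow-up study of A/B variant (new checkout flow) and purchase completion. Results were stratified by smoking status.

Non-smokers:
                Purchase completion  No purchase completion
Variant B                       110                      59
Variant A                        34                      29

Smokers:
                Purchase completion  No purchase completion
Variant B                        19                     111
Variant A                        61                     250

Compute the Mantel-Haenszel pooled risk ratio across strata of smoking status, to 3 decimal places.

1.012

RR_MH = Σ(aᵢ·n₀ᵢ/nᵢ) / Σ(cᵢ·n₁ᵢ/nᵢ), with n₁ᵢ = aᵢ+bᵢ (exposed), n₀ᵢ = cᵢ+dᵢ (unexposed), nᵢ = n₁ᵢ+n₀ᵢ.
Stratum 1 (Non-smokers): n₁ = 169, n₀ = 63, n = 232; a·n₀/n = 110·63/232 = 29.8707; c·n₁/n = 34·169/232 = 24.7672
Stratum 2 (Smokers): n₁ = 130, n₀ = 311, n = 441; a·n₀/n = 19·311/441 = 13.3991; c·n₁/n = 61·130/441 = 17.9819
RR_MH = (29.8707 + 13.3991) / (24.7672 + 17.9819) = 43.2698 / 42.7491 = 1.01218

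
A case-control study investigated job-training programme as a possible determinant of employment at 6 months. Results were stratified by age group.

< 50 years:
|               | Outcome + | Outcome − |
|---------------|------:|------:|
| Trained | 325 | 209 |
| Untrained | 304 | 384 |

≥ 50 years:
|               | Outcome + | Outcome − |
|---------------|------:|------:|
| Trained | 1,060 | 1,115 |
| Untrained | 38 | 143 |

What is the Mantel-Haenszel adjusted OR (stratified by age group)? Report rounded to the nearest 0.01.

OR_MH = Σ(aᵢdᵢ/nᵢ) / Σ(bᵢcᵢ/nᵢ), where nᵢ is the stratum total.
Stratum 1 (< 50 years): n = 1222; a·d/n = 325·384/1222 = 102.1277; b·c/n = 209·304/1222 = 51.9935
Stratum 2 (≥ 50 years): n = 2356; a·d/n = 1060·143/2356 = 64.3379; b·c/n = 1115·38/2356 = 17.9839
OR_MH = (102.1277 + 64.3379) / (51.9935 + 17.9839) = 166.4655 / 69.9773 = 2.37885

2.38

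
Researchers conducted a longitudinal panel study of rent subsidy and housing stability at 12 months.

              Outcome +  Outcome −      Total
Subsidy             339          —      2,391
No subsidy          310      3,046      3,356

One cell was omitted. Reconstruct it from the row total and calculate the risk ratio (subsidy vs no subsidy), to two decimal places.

The missing cell is in the exposed row: 2391 − 339 = 2052.
So a = 339, b = 2052, c = 310, d = 3046.
RR = [a/(a+b)] / [c/(c+d)] = (339/2391) / (310/3356) = 0.14178/0.09237 = 1.53490

1.53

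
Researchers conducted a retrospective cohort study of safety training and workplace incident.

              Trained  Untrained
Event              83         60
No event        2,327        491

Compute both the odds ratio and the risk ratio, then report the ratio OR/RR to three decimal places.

0.923

Reading the table with exposure as columns: a = 83 (Trained, case), b = 2327 (Trained, non-case), c = 60 (Untrained, case), d = 491.
OR = (83·491)/(2327·60) = 40753/139620 = 0.29189
Risk in exposed = 83/2410 = 0.03444; risk in unexposed = 60/551 = 0.10889; RR = 0.31627
OR/RR = 0.29189 / 0.31627 = 0.92289
The outcome is not rare, so the OR lies further from 1 than the RR.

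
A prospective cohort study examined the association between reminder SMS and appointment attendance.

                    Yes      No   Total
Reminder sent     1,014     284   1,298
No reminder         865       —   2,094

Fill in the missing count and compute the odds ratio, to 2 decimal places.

5.07

The missing cell is in the unexposed row: 2094 − 865 = 1229.
So a = 1014, b = 284, c = 865, d = 1229.
OR = (a·d)/(b·c) = (1014 × 1229) / (284 × 865) = 1246206 / 245660 = 5.07289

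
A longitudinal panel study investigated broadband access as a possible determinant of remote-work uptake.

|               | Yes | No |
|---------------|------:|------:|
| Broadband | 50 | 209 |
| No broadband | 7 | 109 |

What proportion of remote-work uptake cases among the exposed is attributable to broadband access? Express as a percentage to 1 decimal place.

Cells: a = 50, b = 209, c = 7, d = 109.
Risk in exposed = 50/259 = 0.19305; risk in unexposed = 7/116 = 0.06034.
RR = 0.19305/0.06034 = 3.19912
AR% = (RR − 1)/RR × 100 = (3.19912 − 1)/3.19912 × 100 = 68.7414%

68.7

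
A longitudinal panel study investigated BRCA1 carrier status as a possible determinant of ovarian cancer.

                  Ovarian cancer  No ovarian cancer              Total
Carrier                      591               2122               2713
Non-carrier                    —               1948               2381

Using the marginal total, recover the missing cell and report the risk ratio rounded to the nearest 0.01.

1.20

The missing cell is in the unexposed row: 2381 − 1948 = 433.
So a = 591, b = 2122, c = 433, d = 1948.
RR = [a/(a+b)] / [c/(c+d)] = (591/2713) / (433/2381) = 0.21784/0.18186 = 1.19787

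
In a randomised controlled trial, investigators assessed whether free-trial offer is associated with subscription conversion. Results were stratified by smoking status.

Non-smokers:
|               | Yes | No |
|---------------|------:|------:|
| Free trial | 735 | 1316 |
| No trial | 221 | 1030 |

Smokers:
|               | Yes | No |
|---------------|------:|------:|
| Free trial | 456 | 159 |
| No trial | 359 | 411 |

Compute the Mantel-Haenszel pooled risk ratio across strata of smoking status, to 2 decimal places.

RR_MH = Σ(aᵢ·n₀ᵢ/nᵢ) / Σ(cᵢ·n₁ᵢ/nᵢ), with n₁ᵢ = aᵢ+bᵢ (exposed), n₀ᵢ = cᵢ+dᵢ (unexposed), nᵢ = n₁ᵢ+n₀ᵢ.
Stratum 1 (Non-smokers): n₁ = 2051, n₀ = 1251, n = 3302; a·n₀/n = 735·1251/3302 = 278.4631; c·n₁/n = 221·2051/3302 = 137.2717
Stratum 2 (Smokers): n₁ = 615, n₀ = 770, n = 1385; a·n₀/n = 456·770/1385 = 253.5162; c·n₁/n = 359·615/1385 = 159.4116
RR_MH = (278.4631 + 253.5162) / (137.2717 + 159.4116) = 531.9793 / 296.6832 = 1.79309

1.79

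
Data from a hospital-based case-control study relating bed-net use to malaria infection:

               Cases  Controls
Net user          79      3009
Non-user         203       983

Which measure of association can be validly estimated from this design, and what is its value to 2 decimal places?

0.13

Cells: a = 79, b = 3009, c = 203, d = 983.
This is a hospital-based case-control study: participants were sampled on outcome status, so risks in the source population cannot be estimated directly — relative risk is not valid here. The odds ratio is the appropriate measure.
OR = (a·d)/(b·c) = (79 × 983) / (3009 × 203) = 77657 / 610827 = 0.12713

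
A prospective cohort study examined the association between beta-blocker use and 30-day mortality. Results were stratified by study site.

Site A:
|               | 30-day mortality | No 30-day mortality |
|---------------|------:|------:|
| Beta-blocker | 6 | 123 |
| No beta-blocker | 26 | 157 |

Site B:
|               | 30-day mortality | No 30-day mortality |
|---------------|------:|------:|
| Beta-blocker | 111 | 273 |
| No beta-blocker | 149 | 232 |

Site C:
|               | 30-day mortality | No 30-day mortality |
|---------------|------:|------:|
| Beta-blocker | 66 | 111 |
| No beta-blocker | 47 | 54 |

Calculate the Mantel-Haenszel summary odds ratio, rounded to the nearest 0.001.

0.602

OR_MH = Σ(aᵢdᵢ/nᵢ) / Σ(bᵢcᵢ/nᵢ), where nᵢ is the stratum total.
Stratum 1 (Site A): n = 312; a·d/n = 6·157/312 = 3.0192; b·c/n = 123·26/312 = 10.2500
Stratum 2 (Site B): n = 765; a·d/n = 111·232/765 = 33.6627; b·c/n = 273·149/765 = 53.1725
Stratum 3 (Site C): n = 278; a·d/n = 66·54/278 = 12.8201; b·c/n = 111·47/278 = 18.7662
OR_MH = (3.0192 + 33.6627 + 12.8201) / (10.2500 + 53.1725 + 18.7662) = 49.5021 / 82.1887 = 0.60230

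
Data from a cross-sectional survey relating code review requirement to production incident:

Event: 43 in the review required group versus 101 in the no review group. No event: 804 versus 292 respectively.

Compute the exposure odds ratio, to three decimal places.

0.155

From the description: a = 43, b = 804, c = 101, d = 292.
OR = (a·d)/(b·c) = (43 × 292) / (804 × 101) = 12556 / 81204 = 0.15462
Exposure is associated with lower odds of production incident (OR = 0.15 < 1).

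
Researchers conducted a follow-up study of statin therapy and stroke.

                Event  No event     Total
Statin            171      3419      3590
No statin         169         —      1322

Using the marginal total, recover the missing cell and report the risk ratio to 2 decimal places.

0.37

The missing cell is in the unexposed row: 1322 − 169 = 1153.
So a = 171, b = 3419, c = 169, d = 1153.
RR = [a/(a+b)] / [c/(c+d)] = (171/3590) / (169/1322) = 0.04763/0.12784 = 0.37260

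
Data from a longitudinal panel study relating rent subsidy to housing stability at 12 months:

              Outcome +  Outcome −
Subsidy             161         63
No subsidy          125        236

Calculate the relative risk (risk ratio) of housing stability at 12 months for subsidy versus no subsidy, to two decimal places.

Cells: a = 161, b = 63, c = 125, d = 236.
Risk in exposed = 161/224 = 0.71875; risk in unexposed = 125/361 = 0.34626.
RR = 0.71875 / 0.34626 = 2.07575
The risk among the exposed is 2.08 times that among the unexposed.

2.08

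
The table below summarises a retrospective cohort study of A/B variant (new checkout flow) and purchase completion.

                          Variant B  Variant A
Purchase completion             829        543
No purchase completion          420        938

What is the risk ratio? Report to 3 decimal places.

Reading the table with exposure as columns: a = 829 (Variant B, case), b = 420 (Variant B, non-case), c = 543 (Variant A, case), d = 938.
Risk in exposed = 829/1249 = 0.66373; risk in unexposed = 543/1481 = 0.36664.
RR = 0.66373 / 0.36664 = 1.81029
The risk among the exposed is 1.81 times that among the unexposed.

1.810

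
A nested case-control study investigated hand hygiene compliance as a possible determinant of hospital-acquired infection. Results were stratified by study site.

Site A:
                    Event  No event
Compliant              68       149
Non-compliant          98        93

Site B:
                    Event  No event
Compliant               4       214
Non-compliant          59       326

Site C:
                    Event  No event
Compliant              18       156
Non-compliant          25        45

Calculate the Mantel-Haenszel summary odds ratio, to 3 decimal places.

OR_MH = Σ(aᵢdᵢ/nᵢ) / Σ(bᵢcᵢ/nᵢ), where nᵢ is the stratum total.
Stratum 1 (Site A): n = 408; a·d/n = 68·93/408 = 15.5000; b·c/n = 149·98/408 = 35.7892
Stratum 2 (Site B): n = 603; a·d/n = 4·326/603 = 2.1625; b·c/n = 214·59/603 = 20.9386
Stratum 3 (Site C): n = 244; a·d/n = 18·45/244 = 3.3197; b·c/n = 156·25/244 = 15.9836
OR_MH = (15.5000 + 2.1625 + 3.3197) / (35.7892 + 20.9386 + 15.9836) = 20.9822 / 72.7115 = 0.28857

0.289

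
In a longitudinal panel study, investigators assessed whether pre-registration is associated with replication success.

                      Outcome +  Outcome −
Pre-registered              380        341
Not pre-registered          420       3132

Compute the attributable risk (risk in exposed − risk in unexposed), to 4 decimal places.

Cells: a = 380, b = 341, c = 420, d = 3132.
Risk in exposed = 380/721 = 0.527046; risk in unexposed = 420/3552 = 0.118243.
Risk difference = 0.527046 − 0.118243 = 0.408803

0.4088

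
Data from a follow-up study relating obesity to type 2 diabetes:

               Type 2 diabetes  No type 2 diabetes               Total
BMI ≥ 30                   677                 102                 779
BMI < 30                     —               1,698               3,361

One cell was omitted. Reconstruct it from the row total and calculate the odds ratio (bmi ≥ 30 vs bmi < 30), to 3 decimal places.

6.777

The missing cell is in the unexposed row: 3361 − 1698 = 1663.
So a = 677, b = 102, c = 1663, d = 1698.
OR = (a·d)/(b·c) = (677 × 1698) / (102 × 1663) = 1149546 / 169626 = 6.77694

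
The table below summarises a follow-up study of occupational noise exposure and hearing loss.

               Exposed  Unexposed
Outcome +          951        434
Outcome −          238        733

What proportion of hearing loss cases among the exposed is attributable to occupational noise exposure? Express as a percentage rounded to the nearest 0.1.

Reading the table with exposure as columns: a = 951 (Exposed, case), b = 238 (Exposed, non-case), c = 434 (Unexposed, case), d = 733.
Risk in exposed = 951/1189 = 0.79983; risk in unexposed = 434/1167 = 0.37189.
RR = 0.79983/0.37189 = 2.15070
AR% = (RR − 1)/RR × 100 = (2.15070 − 1)/2.15070 × 100 = 53.5035%

53.5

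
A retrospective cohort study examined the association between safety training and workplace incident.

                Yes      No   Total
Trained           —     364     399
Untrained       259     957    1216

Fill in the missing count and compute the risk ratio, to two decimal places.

0.41

The missing cell is in the exposed row: 399 − 364 = 35.
So a = 35, b = 364, c = 259, d = 957.
RR = [a/(a+b)] / [c/(c+d)] = (35/399) / (259/1216) = 0.08772/0.21299 = 0.41184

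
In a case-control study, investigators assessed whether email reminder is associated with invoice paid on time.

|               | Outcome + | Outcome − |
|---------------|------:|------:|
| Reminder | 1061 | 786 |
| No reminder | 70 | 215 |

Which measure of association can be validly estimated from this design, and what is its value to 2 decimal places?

4.15

Cells: a = 1061, b = 786, c = 70, d = 215.
This is a case-control study: participants were sampled on outcome status, so risks in the source population cannot be estimated directly — relative risk is not valid here. The odds ratio is the appropriate measure.
OR = (a·d)/(b·c) = (1061 × 215) / (786 × 70) = 228115 / 55020 = 4.14604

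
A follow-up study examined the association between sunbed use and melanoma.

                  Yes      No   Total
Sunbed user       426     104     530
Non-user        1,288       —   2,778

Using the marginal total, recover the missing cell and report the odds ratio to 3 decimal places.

4.739

The missing cell is in the unexposed row: 2778 − 1288 = 1490.
So a = 426, b = 104, c = 1288, d = 1490.
OR = (a·d)/(b·c) = (426 × 1490) / (104 × 1288) = 634740 / 133952 = 4.73856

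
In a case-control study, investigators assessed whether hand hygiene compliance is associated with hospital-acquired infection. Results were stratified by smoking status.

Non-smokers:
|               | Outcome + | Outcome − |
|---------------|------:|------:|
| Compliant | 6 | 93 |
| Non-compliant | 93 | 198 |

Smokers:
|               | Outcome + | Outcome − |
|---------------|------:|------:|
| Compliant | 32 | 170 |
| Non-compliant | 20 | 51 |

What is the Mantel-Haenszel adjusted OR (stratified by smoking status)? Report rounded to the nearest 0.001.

OR_MH = Σ(aᵢdᵢ/nᵢ) / Σ(bᵢcᵢ/nᵢ), where nᵢ is the stratum total.
Stratum 1 (Non-smokers): n = 390; a·d/n = 6·198/390 = 3.0462; b·c/n = 93·93/390 = 22.1769
Stratum 2 (Smokers): n = 273; a·d/n = 32·51/273 = 5.9780; b·c/n = 170·20/273 = 12.4542
OR_MH = (3.0462 + 5.9780) / (22.1769 + 12.4542) = 9.0242 / 34.6311 = 0.26058

0.261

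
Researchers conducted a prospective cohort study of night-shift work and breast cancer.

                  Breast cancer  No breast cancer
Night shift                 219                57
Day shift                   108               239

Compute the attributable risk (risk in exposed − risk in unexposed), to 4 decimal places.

Cells: a = 219, b = 57, c = 108, d = 239.
Risk in exposed = 219/276 = 0.793478; risk in unexposed = 108/347 = 0.311239.
Risk difference = 0.793478 − 0.311239 = 0.482239

0.4822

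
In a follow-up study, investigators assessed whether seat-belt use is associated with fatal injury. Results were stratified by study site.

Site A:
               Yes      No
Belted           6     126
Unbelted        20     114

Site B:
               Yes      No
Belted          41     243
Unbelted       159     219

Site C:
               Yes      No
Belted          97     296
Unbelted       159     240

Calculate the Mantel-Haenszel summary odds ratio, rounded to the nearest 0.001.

OR_MH = Σ(aᵢdᵢ/nᵢ) / Σ(bᵢcᵢ/nᵢ), where nᵢ is the stratum total.
Stratum 1 (Site A): n = 266; a·d/n = 6·114/266 = 2.5714; b·c/n = 126·20/266 = 9.4737
Stratum 2 (Site B): n = 662; a·d/n = 41·219/662 = 13.5634; b·c/n = 243·159/662 = 58.3640
Stratum 3 (Site C): n = 792; a·d/n = 97·240/792 = 29.3939; b·c/n = 296·159/792 = 59.4242
OR_MH = (2.5714 + 13.5634 + 29.3939) / (9.4737 + 58.3640 + 59.4242) = 45.5288 / 127.2620 = 0.35776

0.358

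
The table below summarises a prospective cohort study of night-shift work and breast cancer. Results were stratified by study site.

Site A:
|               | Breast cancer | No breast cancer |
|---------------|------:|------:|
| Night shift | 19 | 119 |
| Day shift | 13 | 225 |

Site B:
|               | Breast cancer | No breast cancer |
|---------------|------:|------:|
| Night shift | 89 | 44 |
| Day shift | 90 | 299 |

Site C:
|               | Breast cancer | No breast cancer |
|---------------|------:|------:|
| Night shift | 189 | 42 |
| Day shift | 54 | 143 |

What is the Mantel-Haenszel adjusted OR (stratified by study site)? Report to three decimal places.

OR_MH = Σ(aᵢdᵢ/nᵢ) / Σ(bᵢcᵢ/nᵢ), where nᵢ is the stratum total.
Stratum 1 (Site A): n = 376; a·d/n = 19·225/376 = 11.3697; b·c/n = 119·13/376 = 4.1144
Stratum 2 (Site B): n = 522; a·d/n = 89·299/522 = 50.9789; b·c/n = 44·90/522 = 7.5862
Stratum 3 (Site C): n = 428; a·d/n = 189·143/428 = 63.1472; b·c/n = 42·54/428 = 5.2991
OR_MH = (11.3697 + 50.9789 + 63.1472) / (4.1144 + 7.5862 + 5.2991) = 125.4958 / 16.9996 = 7.38227

7.382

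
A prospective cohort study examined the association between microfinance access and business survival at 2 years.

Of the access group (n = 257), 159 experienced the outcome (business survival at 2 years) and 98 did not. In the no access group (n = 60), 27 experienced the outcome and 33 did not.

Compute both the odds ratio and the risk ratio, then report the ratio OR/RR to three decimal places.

1.442

From the description: a = 159, b = 98, c = 27, d = 33.
OR = (159·33)/(98·27) = 5247/2646 = 1.98299
Risk in exposed = 159/257 = 0.61868; risk in unexposed = 27/60 = 0.45000; RR = 1.37484
OR/RR = 1.98299 / 1.37484 = 1.44235
The outcome is not rare, so the OR lies further from 1 than the RR.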